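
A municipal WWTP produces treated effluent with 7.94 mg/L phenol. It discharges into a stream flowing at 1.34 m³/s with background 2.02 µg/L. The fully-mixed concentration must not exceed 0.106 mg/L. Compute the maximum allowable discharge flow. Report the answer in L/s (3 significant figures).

2.02 µg/L = 0.00202 mg/L.
Mass balance at complete mixing: C_std·(Q_w + Q_r) = Q_w·C_e + Q_r·C_b.
Rearranging, Q_w = Q_r·(C_std − C_b)/(C_e − C_std) = 1.34·(0.106 − 0.00202) / (7.94 − 0.106) = 0.01779 m³/s.
= 17.79 L/s.

17.8 L/s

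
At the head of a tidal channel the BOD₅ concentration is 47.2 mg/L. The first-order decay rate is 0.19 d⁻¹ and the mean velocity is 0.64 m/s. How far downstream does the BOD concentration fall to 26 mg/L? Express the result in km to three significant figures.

From C = C₀·e^(−kt), t = ln(C₀/C)/k = ln(47.2/26)/0.19 = 0.5963/0.19 = 3.138 d.
Distance = v·t = 0.64 m/s × 2.712e+05 s = 1.735e+05 m = 173.5 km.

174 km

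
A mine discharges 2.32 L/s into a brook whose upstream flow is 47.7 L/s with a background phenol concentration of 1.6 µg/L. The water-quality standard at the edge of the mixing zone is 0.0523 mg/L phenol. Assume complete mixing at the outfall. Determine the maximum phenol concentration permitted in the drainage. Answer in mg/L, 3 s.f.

1.09 mg/L

2.32 L/s = 0.00232 m³/s.
47.7 L/s = 0.0477 m³/s.
1.6 µg/L = 0.0016 mg/L.
Mass balance: 0.0523·0.05002 = 0.00232·Cₑ + 0.0477·0.0016.
Cₑ = (0.002616 − 7.632e-05) / 0.00232 = 1.095 mg/L.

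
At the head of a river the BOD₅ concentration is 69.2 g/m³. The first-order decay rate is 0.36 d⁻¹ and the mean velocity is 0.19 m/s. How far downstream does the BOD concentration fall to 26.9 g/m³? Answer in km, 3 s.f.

43.1 km

From C = C₀·e^(−kt), t = ln(C₀/C)/k = ln(69.2/26.9)/0.36 = 0.9449/0.36 = 2.625 d.
Distance = v·t = 0.19 m/s × 2.268e+05 s = 4.309e+04 m = 43.09 km.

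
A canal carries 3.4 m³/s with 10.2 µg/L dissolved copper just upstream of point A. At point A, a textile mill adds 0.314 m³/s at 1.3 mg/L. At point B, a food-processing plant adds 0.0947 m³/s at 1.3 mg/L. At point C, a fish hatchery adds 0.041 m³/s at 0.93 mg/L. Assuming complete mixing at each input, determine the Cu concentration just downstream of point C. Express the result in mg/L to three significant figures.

10.2 µg/L = 0.0102 mg/L.
After input A: C = (3.4·0.0102 + 0.314·1.3) / 3.714 = 0.1192 mg/L.
After input B: C = (3.714·0.1192 + 0.0947·1.3) / 3.809 = 0.1486 mg/L.
After input C: C = (3.809·0.1486 + 0.041·0.93) / 3.85 = 0.1569 mg/L.

0.157 mg/L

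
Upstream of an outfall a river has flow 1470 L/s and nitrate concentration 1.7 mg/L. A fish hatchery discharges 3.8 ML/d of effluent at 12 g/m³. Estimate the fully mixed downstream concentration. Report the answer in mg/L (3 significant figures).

2.00 mg/L

3.8 ML/d = 0.04398 m³/s.
1470 L/s = 1.47 m³/s.
Conservation of mass across the mixing zone: C = (0.04398·12 + 1.47·1.7) / (0.04398 + 1.47) = 3.027/1.514 = 1.999 mg/L.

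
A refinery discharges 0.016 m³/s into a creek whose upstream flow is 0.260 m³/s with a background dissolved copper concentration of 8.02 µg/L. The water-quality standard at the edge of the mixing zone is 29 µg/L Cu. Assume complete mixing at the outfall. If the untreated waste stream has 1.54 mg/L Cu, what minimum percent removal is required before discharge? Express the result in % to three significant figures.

8.02 µg/L = 0.00802 mg/L.
29 µg/L = 0.029 mg/L.
Mass balance: 0.029·0.276 = 0.016·Cₑ + 0.26·0.00802.
Cₑ = (0.008004 − 0.002085) / 0.016 = 0.3699 mg/L.
Required removal = 1 − 0.3699/1.54 = 75.98 %.

76.0 %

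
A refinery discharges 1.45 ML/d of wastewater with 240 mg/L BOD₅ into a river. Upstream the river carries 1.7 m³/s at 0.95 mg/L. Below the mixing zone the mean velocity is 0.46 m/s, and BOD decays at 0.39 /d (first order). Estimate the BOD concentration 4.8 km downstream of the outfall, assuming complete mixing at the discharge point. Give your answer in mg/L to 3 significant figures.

1.45 ML/d = 0.01678 m³/s.
After complete mixing, C₀ = (0.01678·240 + 1.7·0.95) / 1.717 = 3.287 mg/L.
Travel time t = 4800 m / 0.46 m/s = 1.043e+04 s = 0.1208 d.
C = 3.287·exp(−0.39·0.1208) = 3.287·0.954 = 3.136 mg/L.

3.14 mg/L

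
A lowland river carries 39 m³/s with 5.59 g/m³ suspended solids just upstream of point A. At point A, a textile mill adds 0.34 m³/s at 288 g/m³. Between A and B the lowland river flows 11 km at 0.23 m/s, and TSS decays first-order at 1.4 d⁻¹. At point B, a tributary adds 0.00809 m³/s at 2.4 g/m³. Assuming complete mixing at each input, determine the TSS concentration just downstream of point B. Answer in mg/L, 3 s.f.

3.70 mg/L

After input A: C = (39·5.59 + 0.34·288) / 39.34 = 8.031 mg/L.
Over the 11 km reach to input B (t = 4.783e+04 s = 0.5535 d), decay gives C = 8.031·exp(−1.4·0.5535) = 3.7 mg/L.
After input B: C = (39.34·3.7 + 0.00809·2.4) / 39.35 = 3.7 mg/L.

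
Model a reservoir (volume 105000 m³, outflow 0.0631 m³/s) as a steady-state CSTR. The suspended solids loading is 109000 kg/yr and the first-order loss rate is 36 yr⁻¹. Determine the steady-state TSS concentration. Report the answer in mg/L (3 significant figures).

18.9 mg/L

Outflow Q = 0.0631 m³/s × 3.156e+07 s/yr = 1.991e+06 m³/yr.
Steady-state CSTR mass balance: W = Q·C + k·V·C, so C = W/(Q + kV).
Q + kV = 1.991e+06 + 36·105000 = 5.771e+06 m³/yr.
C = 109000/5.771e+06 = 0.01889 kg/m³ = 18.89 mg/L.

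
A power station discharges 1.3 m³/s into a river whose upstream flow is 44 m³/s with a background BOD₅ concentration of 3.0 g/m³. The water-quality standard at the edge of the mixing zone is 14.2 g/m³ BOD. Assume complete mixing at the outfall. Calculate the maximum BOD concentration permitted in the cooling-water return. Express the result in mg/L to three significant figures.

Mass balance: 14.2·45.3 = 1.3·Cₑ + 44·3.
Cₑ = (643.3 − 132) / 1.3 = 393.3 mg/L.

393 mg/L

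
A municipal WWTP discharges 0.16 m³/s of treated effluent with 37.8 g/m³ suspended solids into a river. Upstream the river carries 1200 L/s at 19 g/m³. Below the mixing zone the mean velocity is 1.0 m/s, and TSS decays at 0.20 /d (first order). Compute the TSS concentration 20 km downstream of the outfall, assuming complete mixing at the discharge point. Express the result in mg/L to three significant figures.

1200 L/s = 1.2 m³/s.
After complete mixing, C₀ = (0.16·37.8 + 1.2·19) / 1.36 = 21.21 mg/L.
Travel time t = 2e+04 m / 1.0 m/s = 2e+04 s = 0.2315 d.
C = 21.21·exp(−0.20·0.2315) = 21.21·0.9548 = 20.25 mg/L.

20.3 mg/L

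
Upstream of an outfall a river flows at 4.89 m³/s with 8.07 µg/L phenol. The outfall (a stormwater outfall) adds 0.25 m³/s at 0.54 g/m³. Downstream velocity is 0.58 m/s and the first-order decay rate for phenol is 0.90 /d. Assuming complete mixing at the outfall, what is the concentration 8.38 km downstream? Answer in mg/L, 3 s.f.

8.07 µg/L = 0.00807 mg/L.
After complete mixing, C₀ = (0.25·0.54 + 4.89·0.00807) / 5.14 = 0.03394 mg/L.
Travel time t = 8380 m / 0.58 m/s = 1.445e+04 s = 0.1672 d.
C = 0.03394·exp(−0.90·0.1672) = 0.03394·0.8603 = 0.0292 mg/L.

0.0292 mg/L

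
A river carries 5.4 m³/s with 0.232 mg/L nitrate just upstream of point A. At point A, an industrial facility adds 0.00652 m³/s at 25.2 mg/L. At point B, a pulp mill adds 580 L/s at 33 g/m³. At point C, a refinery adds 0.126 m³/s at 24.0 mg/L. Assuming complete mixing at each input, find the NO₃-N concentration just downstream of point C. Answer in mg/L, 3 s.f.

After input A: C = (5.4·0.232 + 0.00652·25.2) / 5.407 = 0.2621 mg/L.
580 L/s = 0.58 m³/s.
After input B: C = (5.407·0.2621 + 0.58·33) / 5.987 = 3.434 mg/L.
After input C: C = (5.987·3.434 + 0.126·24) / 6.113 = 3.858 mg/L.

3.86 mg/L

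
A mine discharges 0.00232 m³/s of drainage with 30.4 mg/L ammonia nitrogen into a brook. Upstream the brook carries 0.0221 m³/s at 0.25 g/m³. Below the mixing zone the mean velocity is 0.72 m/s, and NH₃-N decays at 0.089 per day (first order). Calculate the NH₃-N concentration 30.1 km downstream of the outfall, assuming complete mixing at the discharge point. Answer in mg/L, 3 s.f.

After complete mixing, C₀ = (0.00232·30.4 + 0.0221·0.25) / 0.02442 = 3.114 mg/L.
Travel time t = 3.01e+04 m / 0.72 m/s = 4.181e+04 s = 0.4839 d.
C = 3.114·exp(−0.089·0.4839) = 3.114·0.9579 = 2.983 mg/L.

2.98 mg/L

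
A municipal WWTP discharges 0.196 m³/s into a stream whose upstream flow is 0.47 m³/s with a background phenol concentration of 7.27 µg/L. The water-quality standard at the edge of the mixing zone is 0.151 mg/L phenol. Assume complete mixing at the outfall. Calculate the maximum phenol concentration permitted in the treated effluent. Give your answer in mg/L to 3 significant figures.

7.27 µg/L = 0.00727 mg/L.
Mass balance: 0.151·0.666 = 0.196·Cₑ + 0.47·0.00727.
Cₑ = (0.1006 − 0.003417) / 0.196 = 0.4957 mg/L.

0.496 mg/L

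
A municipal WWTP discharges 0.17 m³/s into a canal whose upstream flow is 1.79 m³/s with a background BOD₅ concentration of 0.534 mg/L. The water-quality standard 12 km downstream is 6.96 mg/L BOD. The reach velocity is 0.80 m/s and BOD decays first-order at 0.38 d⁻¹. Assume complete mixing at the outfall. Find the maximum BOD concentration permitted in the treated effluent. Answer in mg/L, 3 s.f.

80.1 mg/L

Travel time to the compliance point: t = 1.2e+04/0.80 = 1.5e+04 s = 0.1736 d; decay factor exp(−0.38·0.1736) = 0.9362.
So the concentration just after mixing may be at most 6.96/0.9362 = 7.435 mg/L.
Mass balance: 7.435·1.96 = 0.17·Cₑ + 1.79·0.534.
Cₑ = (14.57 − 0.9559) / 0.17 = 80.09 mg/L.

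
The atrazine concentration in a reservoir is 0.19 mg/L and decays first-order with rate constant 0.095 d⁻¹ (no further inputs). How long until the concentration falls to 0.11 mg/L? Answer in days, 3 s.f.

t = ln(C₀/C)/k = ln(0.19/0.11)/0.095 = 0.5465/0.095 = 5.753 d.

5.75 d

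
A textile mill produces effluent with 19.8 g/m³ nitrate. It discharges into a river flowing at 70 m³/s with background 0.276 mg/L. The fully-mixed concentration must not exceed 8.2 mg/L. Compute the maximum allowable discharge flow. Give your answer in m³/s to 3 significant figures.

Mass balance at complete mixing: C_std·(Q_w + Q_r) = Q_w·C_e + Q_r·C_b.
Rearranging, Q_w = Q_r·(C_std − C_b)/(C_e − C_std) = 70·(8.2 − 0.276) / (19.8 − 8.2) = 47.82 m³/s.

47.8 m³/s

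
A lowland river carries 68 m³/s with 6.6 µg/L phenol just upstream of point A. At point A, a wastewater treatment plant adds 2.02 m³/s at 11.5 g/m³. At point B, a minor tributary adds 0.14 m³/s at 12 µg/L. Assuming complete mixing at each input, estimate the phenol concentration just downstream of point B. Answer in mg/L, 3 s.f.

0.338 mg/L

6.6 µg/L = 0.0066 mg/L.
After input A: C = (68·0.0066 + 2.02·11.5) / 70.02 = 0.3382 mg/L.
12 µg/L = 0.012 mg/L.
After input B: C = (70.02·0.3382 + 0.14·0.012) / 70.16 = 0.3375 mg/L.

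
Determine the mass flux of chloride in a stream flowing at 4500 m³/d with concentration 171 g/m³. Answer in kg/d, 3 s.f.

4500 m³/d = 0.05208 m³/s.
Mass flux = Q·C = 0.05208 m³/s × 171 g/m³ = 8.906 g/s.
= 8.906 g/s × 86.4 = 769.5 kg/d.

770 kg/d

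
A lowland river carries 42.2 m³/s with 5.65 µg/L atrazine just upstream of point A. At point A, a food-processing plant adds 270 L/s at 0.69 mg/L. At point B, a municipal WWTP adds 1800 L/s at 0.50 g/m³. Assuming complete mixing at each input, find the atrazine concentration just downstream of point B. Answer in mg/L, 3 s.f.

5.65 µg/L = 0.00565 mg/L.
270 L/s = 0.27 m³/s.
After input A: C = (42.2·0.00565 + 0.27·0.69) / 42.47 = 0.01 mg/L.
1800 L/s = 1.8 m³/s.
After input B: C = (42.47·0.01 + 1.8·0.5) / 44.27 = 0.02992 mg/L.

0.0299 mg/L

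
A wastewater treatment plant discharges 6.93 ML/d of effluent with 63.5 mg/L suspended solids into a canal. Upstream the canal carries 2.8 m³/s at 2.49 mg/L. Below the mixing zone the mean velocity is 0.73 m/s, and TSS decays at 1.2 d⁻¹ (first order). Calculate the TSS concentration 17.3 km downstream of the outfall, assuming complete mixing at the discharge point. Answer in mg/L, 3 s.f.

6.93 ML/d = 0.08021 m³/s.
After complete mixing, C₀ = (0.08021·63.5 + 2.8·2.49) / 2.88 = 4.189 mg/L.
Travel time t = 1.73e+04 m / 0.73 m/s = 2.37e+04 s = 0.2743 d.
C = 4.189·exp(−1.2·0.2743) = 4.189·0.7195 = 3.014 mg/L.

3.01 mg/L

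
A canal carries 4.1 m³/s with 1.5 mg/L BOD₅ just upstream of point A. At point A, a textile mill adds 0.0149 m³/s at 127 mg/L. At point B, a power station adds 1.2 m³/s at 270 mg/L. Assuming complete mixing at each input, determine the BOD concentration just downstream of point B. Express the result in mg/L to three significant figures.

After input A: C = (4.1·1.5 + 0.0149·127) / 4.115 = 1.954 mg/L.
After input B: C = (4.115·1.954 + 1.2·270) / 5.315 = 62.47 mg/L.

62.5 mg/L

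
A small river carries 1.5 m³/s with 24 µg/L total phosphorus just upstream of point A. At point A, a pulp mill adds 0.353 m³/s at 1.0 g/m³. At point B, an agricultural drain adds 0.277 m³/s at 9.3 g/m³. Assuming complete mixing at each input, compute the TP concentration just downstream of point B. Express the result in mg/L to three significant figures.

24 µg/L = 0.024 mg/L.
After input A: C = (1.5·0.024 + 0.353·1) / 1.853 = 0.2099 mg/L.
After input B: C = (1.853·0.2099 + 0.277·9.3) / 2.13 = 1.392 mg/L.

1.39 mg/L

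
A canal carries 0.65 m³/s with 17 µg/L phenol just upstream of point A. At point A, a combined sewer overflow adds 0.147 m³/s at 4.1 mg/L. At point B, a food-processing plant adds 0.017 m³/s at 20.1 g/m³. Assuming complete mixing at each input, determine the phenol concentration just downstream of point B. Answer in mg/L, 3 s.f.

17 µg/L = 0.017 mg/L.
After input A: C = (0.65·0.017 + 0.147·4.1) / 0.797 = 0.7701 mg/L.
After input B: C = (0.797·0.7701 + 0.017·20.1) / 0.814 = 1.174 mg/L.

1.17 mg/L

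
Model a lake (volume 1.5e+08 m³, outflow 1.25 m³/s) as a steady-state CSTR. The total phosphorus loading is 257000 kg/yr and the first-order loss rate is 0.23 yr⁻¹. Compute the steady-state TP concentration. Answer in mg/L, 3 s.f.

3.48 mg/L

Outflow Q = 1.25 m³/s × 3.156e+07 s/yr = 3.945e+07 m³/yr.
Steady-state CSTR mass balance: W = Q·C + k·V·C, so C = W/(Q + kV).
Q + kV = 3.945e+07 + 0.23·1.5e+08 = 7.395e+07 m³/yr.
C = 257000/7.395e+07 = 0.003475 kg/m³ = 3.475 mg/L.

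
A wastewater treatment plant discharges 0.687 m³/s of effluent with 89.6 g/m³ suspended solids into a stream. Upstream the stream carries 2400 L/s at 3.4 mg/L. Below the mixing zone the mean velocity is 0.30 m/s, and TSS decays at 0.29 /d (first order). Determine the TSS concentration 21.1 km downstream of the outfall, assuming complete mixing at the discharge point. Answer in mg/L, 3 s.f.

17.8 mg/L

2400 L/s = 2.4 m³/s.
After complete mixing, C₀ = (0.687·89.6 + 2.4·3.4) / 3.087 = 22.58 mg/L.
Travel time t = 2.11e+04 m / 0.30 m/s = 7.033e+04 s = 0.814 d.
C = 22.58·exp(−0.29·0.814) = 22.58·0.7897 = 17.83 mg/L.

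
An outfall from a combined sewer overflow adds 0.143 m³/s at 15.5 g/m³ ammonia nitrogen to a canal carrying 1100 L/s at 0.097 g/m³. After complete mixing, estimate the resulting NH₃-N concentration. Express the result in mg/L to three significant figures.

1.87 mg/L

1100 L/s = 1.1 m³/s.
By mass balance at complete mixing, C = (0.143·15.5 + 1.1·0.097) / (0.143 + 1.1) = 2.323/1.243 = 1.869 mg/L.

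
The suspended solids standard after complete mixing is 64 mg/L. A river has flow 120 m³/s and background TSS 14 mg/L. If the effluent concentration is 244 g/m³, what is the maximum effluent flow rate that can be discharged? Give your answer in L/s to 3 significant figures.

33300 L/s

Mass balance at complete mixing: C_std·(Q_w + Q_r) = Q_w·C_e + Q_r·C_b.
Rearranging, Q_w = Q_r·(C_std − C_b)/(C_e − C_std) = 120·(64 − 14) / (244 − 64) = 33.33 m³/s.
= 3.333e+04 L/s.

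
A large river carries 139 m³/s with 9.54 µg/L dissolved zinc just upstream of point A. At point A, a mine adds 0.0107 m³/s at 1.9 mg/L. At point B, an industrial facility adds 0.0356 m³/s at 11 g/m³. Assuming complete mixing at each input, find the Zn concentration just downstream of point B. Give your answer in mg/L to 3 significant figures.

0.0125 mg/L

9.54 µg/L = 0.00954 mg/L.
After input A: C = (139·0.00954 + 0.0107·1.9) / 139 = 0.009686 mg/L.
After input B: C = (139·0.009686 + 0.0356·11) / 139 = 0.0125 mg/L.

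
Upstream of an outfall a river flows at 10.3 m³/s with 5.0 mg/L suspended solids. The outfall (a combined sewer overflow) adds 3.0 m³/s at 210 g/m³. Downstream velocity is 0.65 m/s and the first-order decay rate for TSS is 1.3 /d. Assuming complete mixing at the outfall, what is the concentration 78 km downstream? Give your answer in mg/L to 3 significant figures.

8.42 mg/L

After complete mixing, C₀ = (3·210 + 10.3·5) / 13.3 = 51.24 mg/L.
Travel time t = 7.8e+04 m / 0.65 m/s = 1.2e+05 s = 1.389 d.
C = 51.24·exp(−1.3·1.389) = 51.24·0.1644 = 8.423 mg/L.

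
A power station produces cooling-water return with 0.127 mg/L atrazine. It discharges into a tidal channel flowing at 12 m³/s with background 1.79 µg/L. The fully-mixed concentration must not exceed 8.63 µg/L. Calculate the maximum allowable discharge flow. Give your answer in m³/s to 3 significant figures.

0.693 m³/s

1.79 µg/L = 0.00179 mg/L.
8.63 µg/L = 0.00863 mg/L.
Mass balance at complete mixing: C_std·(Q_w + Q_r) = Q_w·C_e + Q_r·C_b.
Rearranging, Q_w = Q_r·(C_std − C_b)/(C_e − C_std) = 12·(0.00863 − 0.00179) / (0.127 − 0.00863) = 0.6934 m³/s.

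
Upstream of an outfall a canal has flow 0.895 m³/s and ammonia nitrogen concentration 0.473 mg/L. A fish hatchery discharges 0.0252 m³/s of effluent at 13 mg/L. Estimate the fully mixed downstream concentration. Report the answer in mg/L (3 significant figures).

Conservation of mass across the mixing zone: C = (0.0252·13 + 0.895·0.473) / (0.0252 + 0.895) = 0.7509/0.9202 = 0.8161 mg/L.

0.816 mg/L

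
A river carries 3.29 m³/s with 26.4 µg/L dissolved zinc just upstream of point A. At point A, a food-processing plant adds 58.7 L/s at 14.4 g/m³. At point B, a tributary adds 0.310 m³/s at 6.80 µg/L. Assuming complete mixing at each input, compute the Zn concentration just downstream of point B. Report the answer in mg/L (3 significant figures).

26.4 µg/L = 0.0264 mg/L.
58.7 L/s = 0.0587 m³/s.
After input A: C = (3.29·0.0264 + 0.0587·14.4) / 3.349 = 0.2784 mg/L.
6.80 µg/L = 0.0068 mg/L.
After input B: C = (3.349·0.2784 + 0.31·0.0068) / 3.659 = 0.2553 mg/L.

0.255 mg/L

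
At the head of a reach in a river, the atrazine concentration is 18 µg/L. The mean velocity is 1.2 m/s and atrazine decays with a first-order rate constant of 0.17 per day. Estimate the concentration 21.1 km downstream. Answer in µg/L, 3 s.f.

Travel time t = 21.1 km / 1.2 m/s = 2.11e+04/1.2 = 1.758e+04 s = 0.2035 d.
First-order decay: C = 18·exp(−0.17·0.2035) = 18·0.966 = 17.39 µg/L.

17.4 µg/L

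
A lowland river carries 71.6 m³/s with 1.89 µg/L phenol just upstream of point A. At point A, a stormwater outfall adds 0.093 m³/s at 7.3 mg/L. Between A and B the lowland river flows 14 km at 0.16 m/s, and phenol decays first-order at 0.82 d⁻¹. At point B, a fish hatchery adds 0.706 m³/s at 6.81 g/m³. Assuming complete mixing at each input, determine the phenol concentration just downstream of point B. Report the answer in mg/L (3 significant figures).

0.0713 mg/L

1.89 µg/L = 0.00189 mg/L.
After input A: C = (71.6·0.00189 + 0.093·7.3) / 71.69 = 0.01136 mg/L.
Over the 14 km reach to input B (t = 8.75e+04 s = 1.013 d), decay gives C = 0.01136·exp(−0.82·1.013) = 0.00495 mg/L.
After input B: C = (71.69·0.00495 + 0.706·6.81) / 72.4 = 0.07131 mg/L.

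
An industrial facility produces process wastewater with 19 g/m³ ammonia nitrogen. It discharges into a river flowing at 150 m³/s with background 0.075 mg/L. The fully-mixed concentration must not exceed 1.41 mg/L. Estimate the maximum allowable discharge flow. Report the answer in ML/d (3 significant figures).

Mass balance at complete mixing: C_std·(Q_w + Q_r) = Q_w·C_e + Q_r·C_b.
Rearranging, Q_w = Q_r·(C_std − C_b)/(C_e − C_std) = 150·(1.41 − 0.075) / (19 − 1.41) = 11.38 m³/s.
= 983.6 ML/d.

984 ML/d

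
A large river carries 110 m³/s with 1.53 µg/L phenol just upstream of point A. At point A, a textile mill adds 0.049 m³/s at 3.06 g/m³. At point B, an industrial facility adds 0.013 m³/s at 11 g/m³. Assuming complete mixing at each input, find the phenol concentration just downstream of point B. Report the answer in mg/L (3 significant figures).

1.53 µg/L = 0.00153 mg/L.
After input A: C = (110·0.00153 + 0.049·3.06) / 110 = 0.002892 mg/L.
After input B: C = (110·0.002892 + 0.013·11) / 110.1 = 0.004191 mg/L.

0.00419 mg/L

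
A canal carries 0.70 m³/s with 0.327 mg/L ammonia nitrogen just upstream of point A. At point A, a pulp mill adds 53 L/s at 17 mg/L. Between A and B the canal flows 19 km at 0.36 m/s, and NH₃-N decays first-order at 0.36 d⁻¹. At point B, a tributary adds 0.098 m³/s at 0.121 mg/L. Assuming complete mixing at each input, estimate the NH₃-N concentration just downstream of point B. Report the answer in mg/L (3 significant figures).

53 L/s = 0.053 m³/s.
After input A: C = (0.7·0.327 + 0.053·17) / 0.753 = 1.501 mg/L.
Over the 19 km reach to input B (t = 5.278e+04 s = 0.6109 d), decay gives C = 1.501·exp(−0.36·0.6109) = 1.204 mg/L.
After input B: C = (0.753·1.204 + 0.098·0.121) / 0.851 = 1.08 mg/L.

1.08 mg/L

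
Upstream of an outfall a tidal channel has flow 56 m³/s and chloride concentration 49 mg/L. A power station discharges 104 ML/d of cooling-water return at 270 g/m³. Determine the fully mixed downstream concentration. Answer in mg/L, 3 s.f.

104 ML/d = 1.204 m³/s.
Flow-weighted mixing gives C = (1.204·270 + 56·49) / (1.204 + 56) = 3069/57.2 = 53.65 mg/L.

53.7 mg/L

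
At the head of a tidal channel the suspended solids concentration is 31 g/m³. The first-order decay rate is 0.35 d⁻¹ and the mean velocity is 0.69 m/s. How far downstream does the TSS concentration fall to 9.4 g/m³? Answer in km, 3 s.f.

From C = C₀·e^(−kt), t = ln(C₀/C)/k = ln(31/9.4)/0.35 = 1.193/0.35 = 3.409 d.
Distance = v·t = 0.69 m/s × 2.946e+05 s = 2.033e+05 m = 203.3 km.

203 km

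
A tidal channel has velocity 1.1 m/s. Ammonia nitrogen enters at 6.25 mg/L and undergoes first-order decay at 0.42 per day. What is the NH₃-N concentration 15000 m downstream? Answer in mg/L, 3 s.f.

Travel time t = 15000 m / 1.1 m/s = 1.5e+04/1.1 = 1.364e+04 s = 0.1578 d.
First-order decay: C = 6.25·exp(−0.42·0.1578) = 6.25·0.9359 = 5.849 mg/L.

5.85 mg/L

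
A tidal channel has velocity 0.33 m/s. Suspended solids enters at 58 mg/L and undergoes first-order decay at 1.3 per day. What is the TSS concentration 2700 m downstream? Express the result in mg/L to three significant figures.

Travel time t = 2700 m / 0.33 m/s = 2700/0.33 = 8182 s = 0.0947 d.
First-order decay: C = 58·exp(−1.3·0.0947) = 58·0.8842 = 51.28 mg/L.

51.3 mg/L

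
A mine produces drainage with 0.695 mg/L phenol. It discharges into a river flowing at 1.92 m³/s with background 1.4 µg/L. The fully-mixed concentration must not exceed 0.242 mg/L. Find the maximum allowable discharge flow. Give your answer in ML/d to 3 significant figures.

1.4 µg/L = 0.0014 mg/L.
Mass balance at complete mixing: C_std·(Q_w + Q_r) = Q_w·C_e + Q_r·C_b.
Rearranging, Q_w = Q_r·(C_std − C_b)/(C_e − C_std) = 1.92·(0.242 − 0.0014) / (0.695 − 0.242) = 1.02 m³/s.
= 88.11 ML/d.

88.1 ML/d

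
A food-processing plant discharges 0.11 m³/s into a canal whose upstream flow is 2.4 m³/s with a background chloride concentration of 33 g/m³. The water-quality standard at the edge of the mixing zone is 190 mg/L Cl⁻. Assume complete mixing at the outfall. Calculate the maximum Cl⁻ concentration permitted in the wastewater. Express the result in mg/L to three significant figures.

3620 mg/L

Mass balance: 190·2.51 = 0.11·Cₑ + 2.4·33.
Cₑ = (476.9 − 79.2) / 0.11 = 3615 mg/L.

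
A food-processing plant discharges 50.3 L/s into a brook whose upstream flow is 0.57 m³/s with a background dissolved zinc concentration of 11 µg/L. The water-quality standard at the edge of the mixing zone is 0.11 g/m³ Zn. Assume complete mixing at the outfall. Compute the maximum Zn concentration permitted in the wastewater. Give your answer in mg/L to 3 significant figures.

50.3 L/s = 0.0503 m³/s.
11 µg/L = 0.011 mg/L.
Mass balance: 0.11·0.6203 = 0.0503·Cₑ + 0.57·0.011.
Cₑ = (0.06823 − 0.00627) / 0.0503 = 1.232 mg/L.

1.23 mg/L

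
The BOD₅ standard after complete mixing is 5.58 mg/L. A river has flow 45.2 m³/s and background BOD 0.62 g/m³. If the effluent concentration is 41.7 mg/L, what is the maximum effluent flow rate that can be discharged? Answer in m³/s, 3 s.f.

Mass balance at complete mixing: C_std·(Q_w + Q_r) = Q_w·C_e + Q_r·C_b.
Rearranging, Q_w = Q_r·(C_std − C_b)/(C_e − C_std) = 45.2·(5.58 − 0.62) / (41.7 − 5.58) = 6.207 m³/s.

6.21 m³/s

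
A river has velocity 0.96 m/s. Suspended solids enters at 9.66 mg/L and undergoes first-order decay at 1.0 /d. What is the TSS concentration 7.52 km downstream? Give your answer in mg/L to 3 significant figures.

Travel time t = 7.52 km / 0.96 m/s = 7520/0.96 = 7833 s = 0.09066 d.
First-order decay: C = 9.66·exp(−1.0·0.09066) = 9.66·0.9133 = 8.823 mg/L.

8.82 mg/L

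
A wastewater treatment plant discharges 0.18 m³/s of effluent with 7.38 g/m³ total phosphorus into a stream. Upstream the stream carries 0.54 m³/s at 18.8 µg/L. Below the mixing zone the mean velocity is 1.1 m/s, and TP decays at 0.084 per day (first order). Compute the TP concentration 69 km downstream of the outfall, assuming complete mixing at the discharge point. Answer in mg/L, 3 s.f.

1.75 mg/L

18.8 µg/L = 0.0188 mg/L.
After complete mixing, C₀ = (0.18·7.38 + 0.54·0.0188) / 0.72 = 1.859 mg/L.
Travel time t = 6.9e+04 m / 1.1 m/s = 6.273e+04 s = 0.726 d.
C = 1.859·exp(−0.084·0.726) = 1.859·0.9408 = 1.749 mg/L.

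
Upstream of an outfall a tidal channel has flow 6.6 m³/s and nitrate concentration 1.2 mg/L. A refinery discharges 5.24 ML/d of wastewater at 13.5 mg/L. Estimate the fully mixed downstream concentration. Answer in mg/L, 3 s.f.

5.24 ML/d = 0.06065 m³/s.
By mass balance at complete mixing, C = (0.06065·13.5 + 6.6·1.2) / (0.06065 + 6.6) = 8.739/6.661 = 1.312 mg/L.

1.31 mg/L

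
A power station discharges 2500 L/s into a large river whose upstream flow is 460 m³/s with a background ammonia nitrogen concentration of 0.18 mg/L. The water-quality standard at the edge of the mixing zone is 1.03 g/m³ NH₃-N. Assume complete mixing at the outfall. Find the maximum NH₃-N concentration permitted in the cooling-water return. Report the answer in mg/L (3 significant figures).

2500 L/s = 2.5 m³/s.
Mass balance: 1.03·462.5 = 2.5·Cₑ + 460·0.18.
Cₑ = (476.4 − 82.8) / 2.5 = 157.4 mg/L.

157 mg/L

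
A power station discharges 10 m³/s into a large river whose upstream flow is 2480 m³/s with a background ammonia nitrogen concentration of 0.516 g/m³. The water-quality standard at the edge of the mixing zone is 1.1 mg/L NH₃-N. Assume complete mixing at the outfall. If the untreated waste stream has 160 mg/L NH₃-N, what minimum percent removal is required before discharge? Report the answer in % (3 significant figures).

Mass balance: 1.1·2490 = 10·Cₑ + 2480·0.516.
Cₑ = (2739 − 1280) / 10 = 145.9 mg/L.
Required removal = 1 − 145.9/160 = 8.793 %.

8.79 %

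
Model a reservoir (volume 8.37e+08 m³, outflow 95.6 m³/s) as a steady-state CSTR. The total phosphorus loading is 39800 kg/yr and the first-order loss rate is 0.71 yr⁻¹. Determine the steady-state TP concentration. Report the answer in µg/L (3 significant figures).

11.0 µg/L

Outflow Q = 95.6 m³/s × 3.156e+07 s/yr = 3.017e+09 m³/yr.
Steady-state CSTR mass balance: W = Q·C + k·V·C, so C = W/(Q + kV).
Q + kV = 3.017e+09 + 0.71·8.37e+08 = 3.611e+09 m³/yr.
C = 39800/3.611e+09 = 1.102e-05 kg/m³ = 0.01102 mg/L = 11.02 µg/L.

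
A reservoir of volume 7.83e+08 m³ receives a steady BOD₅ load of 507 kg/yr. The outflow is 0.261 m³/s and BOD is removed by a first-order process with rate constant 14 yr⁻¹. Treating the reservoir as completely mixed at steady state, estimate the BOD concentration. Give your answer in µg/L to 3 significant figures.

Outflow Q = 0.261 m³/s × 3.156e+07 s/yr = 8.237e+06 m³/yr.
Steady-state CSTR mass balance: W = Q·C + k·V·C, so C = W/(Q + kV).
Q + kV = 8.237e+06 + 14·7.83e+08 = 1.097e+10 m³/yr.
C = 507/1.097e+10 = 4.622e-08 kg/m³ = 4.622e-05 mg/L = 0.04622 µg/L.

0.0462 µg/L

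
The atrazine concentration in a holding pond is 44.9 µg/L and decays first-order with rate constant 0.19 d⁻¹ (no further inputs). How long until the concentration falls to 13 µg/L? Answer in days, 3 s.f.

t = ln(C₀/C)/k = ln(44.9/13)/0.19 = 1.239/0.19 = 6.524 d.

6.52 d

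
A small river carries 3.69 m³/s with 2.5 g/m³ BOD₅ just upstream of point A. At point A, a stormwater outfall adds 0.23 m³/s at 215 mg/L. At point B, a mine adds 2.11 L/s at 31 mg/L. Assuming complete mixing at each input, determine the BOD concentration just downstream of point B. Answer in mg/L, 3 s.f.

15.0 mg/L

After input A: C = (3.69·2.5 + 0.23·215) / 3.92 = 14.97 mg/L.
2.11 L/s = 0.00211 m³/s.
After input B: C = (3.92·14.97 + 0.00211·31) / 3.922 = 14.98 mg/L.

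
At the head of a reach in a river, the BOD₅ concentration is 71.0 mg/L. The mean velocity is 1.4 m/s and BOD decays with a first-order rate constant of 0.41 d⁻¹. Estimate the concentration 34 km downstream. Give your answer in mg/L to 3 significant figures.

63.3 mg/L

Travel time t = 34 km / 1.4 m/s = 3.4e+04/1.4 = 2.429e+04 s = 0.2811 d.
First-order decay: C = 71.0·exp(−0.41·0.2811) = 71.0·0.8911 = 63.27 mg/L.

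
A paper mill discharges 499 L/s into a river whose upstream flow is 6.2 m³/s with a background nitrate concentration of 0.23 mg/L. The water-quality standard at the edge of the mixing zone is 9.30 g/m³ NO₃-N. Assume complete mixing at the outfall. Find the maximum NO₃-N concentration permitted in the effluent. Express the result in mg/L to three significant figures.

122 mg/L

499 L/s = 0.499 m³/s.
Mass balance: 9.3·6.699 = 0.499·Cₑ + 6.2·0.23.
Cₑ = (62.3 − 1.426) / 0.499 = 122 mg/L.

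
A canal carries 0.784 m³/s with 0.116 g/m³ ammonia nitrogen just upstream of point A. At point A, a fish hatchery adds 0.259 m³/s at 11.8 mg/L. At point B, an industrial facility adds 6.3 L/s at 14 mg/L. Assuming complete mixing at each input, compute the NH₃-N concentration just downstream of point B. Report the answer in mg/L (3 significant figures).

3.08 mg/L

After input A: C = (0.784·0.116 + 0.259·11.8) / 1.043 = 3.017 mg/L.
6.3 L/s = 0.0063 m³/s.
After input B: C = (1.043·3.017 + 0.0063·14) / 1.049 = 3.083 mg/L.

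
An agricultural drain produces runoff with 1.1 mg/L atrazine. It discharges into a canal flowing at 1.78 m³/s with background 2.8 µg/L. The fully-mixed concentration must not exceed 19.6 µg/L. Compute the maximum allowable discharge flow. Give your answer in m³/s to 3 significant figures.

2.8 µg/L = 0.0028 mg/L.
19.6 µg/L = 0.0196 mg/L.
Mass balance at complete mixing: C_std·(Q_w + Q_r) = Q_w·C_e + Q_r·C_b.
Rearranging, Q_w = Q_r·(C_std − C_b)/(C_e − C_std) = 1.78·(0.0196 − 0.0028) / (1.1 − 0.0196) = 0.02768 m³/s.

0.0277 m³/s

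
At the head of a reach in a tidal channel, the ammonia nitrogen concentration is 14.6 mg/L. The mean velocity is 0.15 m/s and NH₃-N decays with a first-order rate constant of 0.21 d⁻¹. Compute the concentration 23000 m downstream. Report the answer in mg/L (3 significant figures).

Travel time t = 23000 m / 0.15 m/s = 2.3e+04/0.15 = 1.533e+05 s = 1.775 d.
First-order decay: C = 14.6·exp(−0.21·1.775) = 14.6·0.6889 = 10.06 mg/L.

10.1 mg/L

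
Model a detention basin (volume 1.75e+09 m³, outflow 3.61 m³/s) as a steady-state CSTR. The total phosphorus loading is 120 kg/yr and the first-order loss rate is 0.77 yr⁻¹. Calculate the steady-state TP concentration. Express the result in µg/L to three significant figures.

Outflow Q = 3.61 m³/s × 3.156e+07 s/yr = 1.139e+08 m³/yr.
Steady-state CSTR mass balance: W = Q·C + k·V·C, so C = W/(Q + kV).
Q + kV = 1.139e+08 + 0.77·1.75e+09 = 1.461e+09 m³/yr.
C = 120/1.461e+09 = 8.211e-08 kg/m³ = 8.211e-05 mg/L = 0.08211 µg/L.

0.0821 µg/L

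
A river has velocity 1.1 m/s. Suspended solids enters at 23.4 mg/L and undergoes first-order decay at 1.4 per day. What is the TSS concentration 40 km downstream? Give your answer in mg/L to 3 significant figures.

13.0 mg/L

Travel time t = 40 km / 1.1 m/s = 4e+04/1.1 = 3.636e+04 s = 0.4209 d.
First-order decay: C = 23.4·exp(−1.4·0.4209) = 23.4·0.5548 = 12.98 mg/L.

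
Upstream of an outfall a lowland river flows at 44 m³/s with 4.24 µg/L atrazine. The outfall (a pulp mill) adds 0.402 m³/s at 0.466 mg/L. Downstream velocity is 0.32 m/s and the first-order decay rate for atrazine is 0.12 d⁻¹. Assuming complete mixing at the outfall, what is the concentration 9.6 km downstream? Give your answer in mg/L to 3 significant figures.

4.24 µg/L = 0.00424 mg/L.
After complete mixing, C₀ = (0.402·0.466 + 44·0.00424) / 44.4 = 0.008421 mg/L.
Travel time t = 9600 m / 0.32 m/s = 3e+04 s = 0.3472 d.
C = 0.008421·exp(−0.12·0.3472) = 0.008421·0.9592 = 0.008077 mg/L.

0.00808 mg/L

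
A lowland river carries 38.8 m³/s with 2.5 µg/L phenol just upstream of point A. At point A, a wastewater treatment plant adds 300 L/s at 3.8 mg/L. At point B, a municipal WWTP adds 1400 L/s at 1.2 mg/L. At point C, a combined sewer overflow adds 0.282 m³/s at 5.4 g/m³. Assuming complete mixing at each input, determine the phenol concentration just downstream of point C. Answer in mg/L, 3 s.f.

2.5 µg/L = 0.0025 mg/L.
300 L/s = 0.3 m³/s.
After input A: C = (38.8·0.0025 + 0.3·3.8) / 39.1 = 0.03164 mg/L.
1400 L/s = 1.4 m³/s.
After input B: C = (39.1·0.03164 + 1.4·1.2) / 40.5 = 0.07202 mg/L.
After input C: C = (40.5·0.07202 + 0.282·5.4) / 40.78 = 0.1089 mg/L.

0.109 mg/L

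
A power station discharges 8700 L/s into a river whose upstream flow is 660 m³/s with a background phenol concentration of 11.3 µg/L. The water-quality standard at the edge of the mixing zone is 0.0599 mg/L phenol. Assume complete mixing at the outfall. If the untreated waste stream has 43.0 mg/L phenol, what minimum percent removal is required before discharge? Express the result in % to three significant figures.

8700 L/s = 8.7 m³/s.
11.3 µg/L = 0.0113 mg/L.
Mass balance: 0.0599·668.7 = 8.7·Cₑ + 660·0.0113.
Cₑ = (40.06 − 7.458) / 8.7 = 3.747 mg/L.
Required removal = 1 − 3.747/43.0 = 91.29 %.

91.3 %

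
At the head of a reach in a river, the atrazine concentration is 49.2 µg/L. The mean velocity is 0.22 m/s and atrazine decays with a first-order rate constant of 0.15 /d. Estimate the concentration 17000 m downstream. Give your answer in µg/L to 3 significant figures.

43.0 µg/L

Travel time t = 17000 m / 0.22 m/s = 1.7e+04/0.22 = 7.727e+04 s = 0.8944 d.
First-order decay: C = 49.2·exp(−0.15·0.8944) = 49.2·0.8745 = 43.02 µg/L.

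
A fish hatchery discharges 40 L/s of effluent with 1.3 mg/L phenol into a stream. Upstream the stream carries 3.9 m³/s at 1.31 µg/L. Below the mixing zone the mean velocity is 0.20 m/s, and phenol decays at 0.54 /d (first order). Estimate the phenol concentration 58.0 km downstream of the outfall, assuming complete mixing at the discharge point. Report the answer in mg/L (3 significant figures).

0.00237 mg/L

40 L/s = 0.04 m³/s.
1.31 µg/L = 0.00131 mg/L.
After complete mixing, C₀ = (0.04·1.3 + 3.9·0.00131) / 3.94 = 0.01449 mg/L.
Travel time t = 5.8e+04 m / 0.20 m/s = 2.9e+05 s = 3.356 d.
C = 0.01449·exp(−0.54·3.356) = 0.01449·0.1632 = 0.002366 mg/L.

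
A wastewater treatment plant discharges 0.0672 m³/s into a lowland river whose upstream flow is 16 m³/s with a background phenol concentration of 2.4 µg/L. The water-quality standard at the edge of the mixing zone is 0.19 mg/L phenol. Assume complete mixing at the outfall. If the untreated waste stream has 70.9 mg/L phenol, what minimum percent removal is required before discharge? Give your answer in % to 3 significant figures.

2.4 µg/L = 0.0024 mg/L.
Mass balance: 0.19·16.07 = 0.0672·Cₑ + 16·0.0024.
Cₑ = (3.053 − 0.0384) / 0.0672 = 44.86 mg/L.
Required removal = 1 − 44.86/70.9 = 36.73 %.

36.7 %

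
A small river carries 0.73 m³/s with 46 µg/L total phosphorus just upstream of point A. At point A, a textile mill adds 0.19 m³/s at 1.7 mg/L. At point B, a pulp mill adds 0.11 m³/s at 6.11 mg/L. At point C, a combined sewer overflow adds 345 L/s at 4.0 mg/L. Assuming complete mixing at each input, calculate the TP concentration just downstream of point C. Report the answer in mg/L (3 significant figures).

1.75 mg/L

46 µg/L = 0.046 mg/L.
After input A: C = (0.73·0.046 + 0.19·1.7) / 0.92 = 0.3876 mg/L.
After input B: C = (0.92·0.3876 + 0.11·6.11) / 1.03 = 0.9987 mg/L.
345 L/s = 0.345 m³/s.
After input C: C = (1.03·0.9987 + 0.345·4) / 1.375 = 1.752 mg/L.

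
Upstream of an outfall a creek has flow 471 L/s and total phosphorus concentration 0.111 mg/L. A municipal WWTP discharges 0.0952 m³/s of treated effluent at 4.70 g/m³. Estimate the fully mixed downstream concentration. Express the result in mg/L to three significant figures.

471 L/s = 0.471 m³/s.
By mass balance at complete mixing, C = (0.0952·4.7 + 0.471·0.111) / (0.0952 + 0.471) = 0.4997/0.5662 = 0.8826 mg/L.

0.883 mg/L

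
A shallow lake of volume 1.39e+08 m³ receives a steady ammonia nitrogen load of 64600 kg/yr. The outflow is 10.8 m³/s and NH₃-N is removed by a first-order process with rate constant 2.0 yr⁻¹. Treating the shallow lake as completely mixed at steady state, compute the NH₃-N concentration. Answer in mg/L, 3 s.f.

0.104 mg/L

Outflow Q = 10.8 m³/s × 3.156e+07 s/yr = 3.408e+08 m³/yr.
Steady-state CSTR mass balance: W = Q·C + k·V·C, so C = W/(Q + kV).
Q + kV = 3.408e+08 + 2.0·1.39e+08 = 6.188e+08 m³/yr.
C = 64600/6.188e+08 = 0.0001044 kg/m³ = 0.1044 mg/L.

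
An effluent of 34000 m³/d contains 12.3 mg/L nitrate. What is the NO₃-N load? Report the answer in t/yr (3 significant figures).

153 t/yr

34000 m³/d = 0.3935 m³/s.
Mass flux = Q·C = 0.3935 m³/s × 12.3 g/m³ = 4.84 g/s.
= 4.84 g/s × 31.56 = 152.7 t/yr.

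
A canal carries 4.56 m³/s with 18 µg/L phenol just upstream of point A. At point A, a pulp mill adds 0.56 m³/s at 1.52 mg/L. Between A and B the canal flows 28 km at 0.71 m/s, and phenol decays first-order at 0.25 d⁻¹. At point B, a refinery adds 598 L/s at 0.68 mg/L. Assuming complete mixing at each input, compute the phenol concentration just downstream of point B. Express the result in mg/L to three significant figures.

18 µg/L = 0.018 mg/L.
After input A: C = (4.56·0.018 + 0.56·1.52) / 5.12 = 0.1823 mg/L.
Over the 28 km reach to input B (t = 3.944e+04 s = 0.4564 d), decay gives C = 0.1823·exp(−0.25·0.4564) = 0.1626 mg/L.
598 L/s = 0.598 m³/s.
After input B: C = (5.12·0.1626 + 0.598·0.68) / 5.718 = 0.2167 mg/L.

0.217 mg/L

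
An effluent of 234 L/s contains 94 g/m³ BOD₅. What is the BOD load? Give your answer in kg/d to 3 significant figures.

234 L/s = 0.234 m³/s.
Mass flux = Q·C = 0.234 m³/s × 94 g/m³ = 22 g/s.
= 22 g/s × 86.4 = 1900 kg/d.

1900 kg/d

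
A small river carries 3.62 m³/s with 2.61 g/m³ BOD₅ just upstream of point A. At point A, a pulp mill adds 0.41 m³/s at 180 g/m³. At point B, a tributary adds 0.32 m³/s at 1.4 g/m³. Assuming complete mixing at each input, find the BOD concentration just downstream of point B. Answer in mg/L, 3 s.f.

19.2 mg/L

After input A: C = (3.62·2.61 + 0.41·180) / 4.03 = 20.66 mg/L.
After input B: C = (4.03·20.66 + 0.32·1.4) / 4.35 = 19.24 mg/L.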